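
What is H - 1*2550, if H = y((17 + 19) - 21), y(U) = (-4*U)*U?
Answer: -3450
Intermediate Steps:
y(U) = -4*U²
H = -900 (H = -4*((17 + 19) - 21)² = -4*(36 - 21)² = -4*15² = -4*225 = -900)
H - 1*2550 = -900 - 1*2550 = -900 - 2550 = -3450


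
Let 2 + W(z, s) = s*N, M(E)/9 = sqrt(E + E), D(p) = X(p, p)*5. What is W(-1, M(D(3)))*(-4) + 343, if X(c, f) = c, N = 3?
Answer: 351 - 108*sqrt(30) ≈ -240.54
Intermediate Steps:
D(p) = 5*p (D(p) = p*5 = 5*p)
M(E) = 9*sqrt(2)*sqrt(E) (M(E) = 9*sqrt(E + E) = 9*sqrt(2*E) = 9*(sqrt(2)*sqrt(E)) = 9*sqrt(2)*sqrt(E))
W(z, s) = -2 + 3*s (W(z, s) = -2 + s*3 = -2 + 3*s)
W(-1, M(D(3)))*(-4) + 343 = (-2 + 3*(9*sqrt(2)*sqrt(5*3)))*(-4) + 343 = (-2 + 3*(9*sqrt(2)*sqrt(15)))*(-4) + 343 = (-2 + 3*(9*sqrt(30)))*(-4) + 343 = (-2 + 27*sqrt(30))*(-4) + 343 = (8 - 108*sqrt(30)) + 343 = 351 - 108*sqrt(30)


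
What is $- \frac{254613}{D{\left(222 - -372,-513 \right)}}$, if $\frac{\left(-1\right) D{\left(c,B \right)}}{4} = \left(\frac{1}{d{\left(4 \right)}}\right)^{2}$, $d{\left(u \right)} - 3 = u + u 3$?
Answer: $\frac{91915293}{4} \approx 2.2979 \cdot 10^{7}$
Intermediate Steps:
$d{\left(u \right)} = 3 + 4 u$ ($d{\left(u \right)} = 3 + \left(u + u 3\right) = 3 + \left(u + 3 u\right) = 3 + 4 u$)
$D{\left(c,B \right)} = - \frac{4}{361}$ ($D{\left(c,B \right)} = - 4 \left(\frac{1}{3 + 4 \cdot 4}\right)^{2} = - 4 \left(\frac{1}{3 + 16}\right)^{2} = - 4 \left(\frac{1}{19}\right)^{2} = - \frac{4}{361}$)
$- \frac{254613}{D{\left(222 - -372,-513 \right)}} = - \frac{254613}{- \frac{4}{361}} = \left(-254613\right) \left(- \frac{361}{4}\right) = \frac{91915293}{4}$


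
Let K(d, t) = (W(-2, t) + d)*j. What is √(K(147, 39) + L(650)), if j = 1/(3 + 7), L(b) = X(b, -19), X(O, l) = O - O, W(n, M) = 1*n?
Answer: √58/2 ≈ 3.8079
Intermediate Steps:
W(n, M) = n
X(O, l) = 0
L(b) = 0
j = ⅒ (j = 1/10 = ⅒ ≈ 0.10000)
K(d, t) = -⅕ + d/10 (K(d, t) = (-2 + d)*(⅒) = -⅕ + d/10)
√(K(147, 39) + L(650)) = √((-⅕ + (⅒)*147) + 0) = √((-⅕ + 147/10) + 0) = √(29/2 + 0) = √(29/2) = √58/2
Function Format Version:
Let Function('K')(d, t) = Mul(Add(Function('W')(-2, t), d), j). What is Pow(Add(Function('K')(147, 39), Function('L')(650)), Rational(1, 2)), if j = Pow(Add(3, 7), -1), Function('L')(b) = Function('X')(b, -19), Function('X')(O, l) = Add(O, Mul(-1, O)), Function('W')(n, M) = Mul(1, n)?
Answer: Mul(Rational(1, 2), Pow(58, Rational(1, 2))) ≈ 3.8079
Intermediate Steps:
Function('W')(n, M) = n
Function('X')(O, l) = 0
Function('L')(b) = 0
j = Rational(1, 10) (j = Pow(10, -1) = Rational(1, 10) ≈ 0.10000)
Function('K')(d, t) = Add(Rational(-1, 5), Mul(Rational(1, 10), d)) (Function('K')(d, t) = Mul(Add(-2, d), Rational(1, 10)) = Add(Rational(-1, 5), Mul(Rational(1, 10), d)))
Pow(Add(Function('K')(147, 39), Function('L')(650)), Rational(1, 2)) = Pow(Add(Add(Rational(-1, 5), Mul(Rational(1, 10), 147)), 0), Rational(1, 2)) = Pow(Add(Add(Rational(-1, 5), Rational(147, 10)), 0), Rational(1, 2)) = Pow(Add(Rational(29, 2), 0), Rational(1, 2)) = Pow(Rational(29, 2), Rational(1, 2)) = Mul(Rational(1, 2), Pow(58, Rational(1, 2)))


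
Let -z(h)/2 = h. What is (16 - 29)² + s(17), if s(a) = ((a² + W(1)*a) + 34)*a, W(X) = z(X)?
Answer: 5082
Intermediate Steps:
z(h) = -2*h
W(X) = -2*X
s(a) = a*(34 + a² - 2*a) (s(a) = ((a² + (-2*1)*a) + 34)*a = ((a² - 2*a) + 34)*a = (34 + a² - 2*a)*a = a*(34 + a² - 2*a))
(16 - 29)² + s(17) = (16 - 29)² + 17*(34 + 17² - 2*17) = (-13)² + 17*(34 + 289 - 34) = 169 + 17*289 = 169 + 4913 = 5082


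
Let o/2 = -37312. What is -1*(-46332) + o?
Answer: -28292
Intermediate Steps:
o = -74624 (o = 2*(-37312) = -74624)
-1*(-46332) + o = -1*(-46332) - 74624 = 46332 - 74624 = -28292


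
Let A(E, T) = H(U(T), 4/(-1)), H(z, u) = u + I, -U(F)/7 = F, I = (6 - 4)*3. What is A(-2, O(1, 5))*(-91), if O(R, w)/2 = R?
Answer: -182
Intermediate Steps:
I = 6 (I = 2*3 = 6)
U(F) = -7*F
O(R, w) = 2*R
H(z, u) = 6 + u (H(z, u) = u + 6 = 6 + u)
A(E, T) = 2 (A(E, T) = 6 + 4/(-1) = 6 + 4*(-1) = 6 - 4 = 2)
A(-2, O(1, 5))*(-91) = 2*(-91) = -182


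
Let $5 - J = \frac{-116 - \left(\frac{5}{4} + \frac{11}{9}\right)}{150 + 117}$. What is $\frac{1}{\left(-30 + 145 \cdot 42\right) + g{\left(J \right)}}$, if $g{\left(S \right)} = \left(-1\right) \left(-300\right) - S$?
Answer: $\frac{9612}{61079995} \approx 0.00015737$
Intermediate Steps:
$J = \frac{52325}{9612}$ ($J = 5 - \frac{-116 - \left(\frac{5}{4} + \frac{11}{9}\right)}{150 + 117} = 5 - \frac{-116 - \frac{89}{36}}{267} = 5 - \left(-116 - \frac{89}{36}\right) \frac{1}{267} = 5 - \left(- \frac{4265}{36}\right) \frac{1}{267} = 5 - - \frac{4265}{9612} = 5 + \frac{4265}{9612} = \frac{52325}{9612} \approx 5.4437$)
$g{\left(S \right)} = 300 - S$
$\frac{1}{\left(-30 + 145 \cdot 42\right) + g{\left(J \right)}} = \frac{1}{\left(-30 + 145 \cdot 42\right) + \left(300 - \frac{52325}{9612}\right)} = \frac{1}{\left(-30 + 6090\right) + \left(300 - \frac{52325}{9612}\right)} = \frac{1}{6060 + \frac{2831275}{9612}} = \frac{1}{\frac{61079995}{9612}} = \frac{9612}{61079995}$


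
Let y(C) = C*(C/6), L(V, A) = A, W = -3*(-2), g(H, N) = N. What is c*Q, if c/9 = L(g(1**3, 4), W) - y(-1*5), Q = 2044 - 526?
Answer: 25047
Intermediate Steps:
W = 6
y(C) = C**2/6 (y(C) = C*(C*(1/6)) = C*(C/6) = C**2/6)
Q = 1518
c = 33/2 (c = 9*(6 - (-1*5)**2/6) = 9*(6 - (-5)**2/6) = 9*(6 - 25/6) = 9*(11/6) = 33/2 ≈ 16.500)
c*Q = (33/2)*1518 = 25047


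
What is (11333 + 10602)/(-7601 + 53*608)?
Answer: 21935/24623 ≈ 0.89083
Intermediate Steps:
(11333 + 10602)/(-7601 + 53*608) = 21935/(-7601 + 32224) = 21935/24623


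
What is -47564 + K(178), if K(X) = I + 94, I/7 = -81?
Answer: -48037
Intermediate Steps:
I = -567 (I = 7*(-81) = -567)
K(X) = -473 (K(X) = -567 + 94 = -473)
-47564 + K(178) = -47564 - 473 = -48037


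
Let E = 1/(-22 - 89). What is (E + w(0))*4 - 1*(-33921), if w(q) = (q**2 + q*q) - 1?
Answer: 3764783/111 ≈ 33917.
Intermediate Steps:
w(q) = -1 + 2*q**2 (w(q) = (q**2 + q**2) - 1 = 2*q**2 - 1 = -1 + 2*q**2)
E = -1/111 (E = 1/(-111) = -1/111 ≈ -0.0090090)
(E + w(0))*4 - 1*(-33921) = (-1/111 + (-1 + 2*0**2))*4 - 1*(-33921) = (-1/111 + (-1 + 2*0))*4 + 33921 = (-1/111 + (-1 + 0))*4 + 33921 = (-1/111 - 1)*4 + 33921 = -112/111*4 + 33921 = -448/111 + 33921 = 3764783/111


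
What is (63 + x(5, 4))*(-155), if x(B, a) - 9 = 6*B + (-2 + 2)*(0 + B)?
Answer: -15810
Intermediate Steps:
x(B, a) = 9 + 6*B (x(B, a) = 9 + (6*B + (-2 + 2)*(0 + B)) = 9 + (6*B + 0*B) = 9 + (6*B + 0) = 9 + 6*B)
(63 + x(5, 4))*(-155) = (63 + (9 + 6*5))*(-155) = (63 + (9 + 30))*(-155) = (63 + 39)*(-155) = 102*(-155) = -15810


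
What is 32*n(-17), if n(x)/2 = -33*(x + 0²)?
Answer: 35904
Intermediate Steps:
n(x) = -66*x (n(x) = 2*(-33*(x + 0²)) = 2*(-33*(x + 0)) = 2*(-33*x) = -66*x)
32*n(-17) = 32*(-66*(-17)) = 32*1122 = 35904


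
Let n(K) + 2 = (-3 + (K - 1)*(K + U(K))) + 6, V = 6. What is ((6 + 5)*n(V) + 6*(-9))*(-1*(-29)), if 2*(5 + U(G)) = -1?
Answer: -899/2 ≈ -449.50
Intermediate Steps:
U(G) = -11/2 (U(G) = -5 + (1/2)*(-1) = -5 - 1/2 = -11/2)
n(K) = 1 + (-1 + K)*(-11/2 + K) (n(K) = -2 + ((-3 + (K - 1)*(K - 11/2)) + 6) = -2 + ((-3 + (-1 + K)*(-11/2 + K)) + 6) = -2 + (3 + (-1 + K)*(-11/2 + K)) = 1 + (-1 + K)*(-11/2 + K))
((6 + 5)*n(V) + 6*(-9))*(-1*(-29)) = ((6 + 5)*(13/2 + 6**2 - 13/2*6) + 6*(-9))*(-1*(-29)) = (11*(13/2 + 36 - 39) - 54)*29 = (11*(7/2) - 54)*29 = (77/2 - 54)*29 = -31/2*29 = -899/2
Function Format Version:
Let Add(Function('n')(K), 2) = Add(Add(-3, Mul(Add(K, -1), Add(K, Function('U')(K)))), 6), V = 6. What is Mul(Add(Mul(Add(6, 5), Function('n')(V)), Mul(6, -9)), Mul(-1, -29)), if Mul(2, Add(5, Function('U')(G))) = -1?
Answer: Rational(-899, 2) ≈ -449.50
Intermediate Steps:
Function('U')(G) = Rational(-11, 2) (Function('U')(G) = Add(-5, Mul(Rational(1, 2), -1)) = Add(-5, Rational(-1, 2)) = Rational(-11, 2))
Function('n')(K) = Add(1, Mul(Add(-1, K), Add(Rational(-11, 2), K))) (Function('n')(K) = Add(-2, Add(Add(-3, Mul(Add(K, -1), Add(K, Rational(-11, 2)))), 6)) = Add(-2, Add(Add(-3, Mul(Add(-1, K), Add(Rational(-11, 2), K))), 6)) = Add(-2, Add(3, Mul(Add(-1, K), Add(Rational(-11, 2), K)))) = Add(1, Mul(Add(-1, K), Add(Rational(-11, 2), K))))
Mul(Add(Mul(Add(6, 5), Function('n')(V)), Mul(6, -9)), Mul(-1, -29)) = Mul(Add(Mul(Add(6, 5), Add(Rational(13, 2), Pow(6, 2), Mul(Rational(-13, 2), 6))), Mul(6, -9)), Mul(-1, -29)) = Mul(Add(Mul(11, Add(Rational(13, 2), 36, -39)), -54), 29) = Mul(Add(Mul(11, Rational(7, 2)), -54), 29) = Mul(Add(Rational(77, 2), -54), 29) = Mul(Rational(-31, 2), 29) = Rational(-899, 2)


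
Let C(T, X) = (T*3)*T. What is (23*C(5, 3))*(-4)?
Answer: -6900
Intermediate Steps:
C(T, X) = 3*T**2 (C(T, X) = (3*T)*T = 3*T**2)
(23*C(5, 3))*(-4) = (23*(3*5**2))*(-4) = (23*(3*25))*(-4) = (23*75)*(-4) = 1725*(-4) = -6900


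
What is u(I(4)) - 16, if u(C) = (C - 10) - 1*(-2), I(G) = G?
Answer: -20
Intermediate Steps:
u(C) = -8 + C (u(C) = (-10 + C) + 2 = -8 + C)
u(I(4)) - 16 = (-8 + 4) - 16 = -4 - 16 = -20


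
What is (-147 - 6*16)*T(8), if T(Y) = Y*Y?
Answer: -15552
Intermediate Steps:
T(Y) = Y²
(-147 - 6*16)*T(8) = (-147 - 6*16)*8² = (-147 - 96)*64 = -243*64 = -15552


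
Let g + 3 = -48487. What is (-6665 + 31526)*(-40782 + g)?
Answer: -2219391192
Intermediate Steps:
g = -48490 (g = -3 - 48487 = -48490)
(-6665 + 31526)*(-40782 + g) = (-6665 + 31526)*(-40782 - 48490) = 24861*(-89272) = -2219391192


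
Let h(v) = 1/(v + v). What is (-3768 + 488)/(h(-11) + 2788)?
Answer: -14432/12267 ≈ -1.1765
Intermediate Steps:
h(v) = 1/(2*v)
(-3768 + 488)/(h(-11) + 2788) = (-3768 + 488)/((½)/(-11) + 2788) = -3280/((½)*(-1/11) + 2788) = -3280/(-1/22 + 2788) = -3280/61335/22 = -3280*22/61335 = -14432/12267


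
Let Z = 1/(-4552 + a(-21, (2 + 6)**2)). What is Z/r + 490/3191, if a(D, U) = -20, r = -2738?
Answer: 6133889831/39945371976 ≈ 0.15356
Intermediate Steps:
Z = -1/4572 (Z = 1/(-4552 - 20) = 1/(-4572) = -1/4572 ≈ -0.00021872)
Z/r + 490/3191 = -1/4572/(-2738) + 490/3191 = -1/4572*(-1/2738) + 490*(1/3191) = 1/12518136 + 490/3191 = 6133889831/39945371976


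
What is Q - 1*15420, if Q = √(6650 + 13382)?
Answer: -15420 + 8*√313 ≈ -15278.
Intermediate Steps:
Q = 8*√313 (Q = √20032 = 8*√313 ≈ 141.53)
Q - 1*15420 = 8*√313 - 1*15420 = 8*√313 - 15420 = -15420 + 8*√313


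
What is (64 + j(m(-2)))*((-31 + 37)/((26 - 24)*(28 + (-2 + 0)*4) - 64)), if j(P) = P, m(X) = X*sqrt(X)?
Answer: -16 + I*sqrt(2)/2 ≈ -16.0 + 0.70711*I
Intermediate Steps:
m(X) = X**(3/2)
(64 + j(m(-2)))*((-31 + 37)/((26 - 24)*(28 + (-2 + 0)*4) - 64)) = (64 + (-2)**(3/2))*((-31 + 37)/((26 - 24)*(28 + (-2 + 0)*4) - 64)) = (64 - 2*I*sqrt(2))*(6/(2*(28 - 2*4) - 64)) = (64 - 2*I*sqrt(2))*(6/(2*(28 - 8) - 64)) = (64 - 2*I*sqrt(2))*(6/(2*20 - 64)) = (64 - 2*I*sqrt(2))*(6/(40 - 64)) = (64 - 2*I*sqrt(2))*(6/(-24)) = (64 - 2*I*sqrt(2))*(6*(-1/24)) = (64 - 2*I*sqrt(2))*(-1/4) = -16 + I*sqrt(2)/2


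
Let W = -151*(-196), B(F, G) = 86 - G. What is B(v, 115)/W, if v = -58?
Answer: -29/29596 ≈ -0.00097986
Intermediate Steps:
W = 29596
B(v, 115)/W = (86 - 1*115)/29596 = (86 - 115)*(1/29596) = -29*1/29596 = -29/29596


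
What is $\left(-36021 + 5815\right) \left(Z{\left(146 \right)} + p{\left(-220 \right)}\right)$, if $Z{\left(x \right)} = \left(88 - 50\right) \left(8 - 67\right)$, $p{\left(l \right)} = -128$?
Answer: $71588220$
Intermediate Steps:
$Z{\left(x \right)} = -2242$ ($Z{\left(x \right)} = 38 \left(-59\right) = -2242$)
$\left(-36021 + 5815\right) \left(Z{\left(146 \right)} + p{\left(-220 \right)}\right) = \left(-36021 + 5815\right) \left(-2242 - 128\right) = \left(-30206\right) \left(-2370\right) = 71588220$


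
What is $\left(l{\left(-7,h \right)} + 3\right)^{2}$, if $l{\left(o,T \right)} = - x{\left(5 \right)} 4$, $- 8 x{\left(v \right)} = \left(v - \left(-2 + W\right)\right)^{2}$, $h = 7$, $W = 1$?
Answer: $441$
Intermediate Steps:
$x{\left(v \right)} = - \frac{\left(1 + v\right)^{2}}{8}$ ($x{\left(v \right)} = - \frac{\left(v + \left(2 - 1\right)\right)^{2}}{8} = - \frac{\left(v + 1\right)^{2}}{8} = - \frac{\left(1 + v\right)^{2}}{8}$)
$l{\left(o,T \right)} = 18$ ($l{\left(o,T \right)} = - \frac{\left(-1\right) \left(1 + 5\right)^{2}}{8} \cdot 4 = - \frac{\left(-1\right) 6^{2}}{8} \cdot 4 = - \frac{\left(-1\right) 36}{8} \cdot 4 = \left(-1\right) \left(- \frac{9}{2}\right) 4 = \frac{9}{2} \cdot 4 = 18$)
$\left(l{\left(-7,h \right)} + 3\right)^{2} = \left(18 + 3\right)^{2} = 21^{2} = 441$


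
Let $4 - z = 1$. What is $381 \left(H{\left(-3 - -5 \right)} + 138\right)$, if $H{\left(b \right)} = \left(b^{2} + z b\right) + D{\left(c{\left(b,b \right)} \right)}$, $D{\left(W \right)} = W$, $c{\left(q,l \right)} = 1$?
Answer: $56769$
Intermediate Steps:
$z = 3$ ($z = 4 - 1 = 3$)
$H{\left(b \right)} = 1 + b^{2} + 3 b$ ($H{\left(b \right)} = \left(b^{2} + 3 b\right) + 1 = 1 + b^{2} + 3 b$)
$381 \left(H{\left(-3 - -5 \right)} + 138\right) = 381 \left(\left(1 + \left(-3 - -5\right)^{2} + 3 \left(-3 - -5\right)\right) + 138\right) = 381 \left(\left(1 + \left(-3 + 5\right)^{2} + 3 \left(-3 + 5\right)\right) + 138\right) = 381 \left(\left(1 + 2^{2} + 3 \cdot 2\right) + 138\right) = 381 \left(\left(1 + 4 + 6\right) + 138\right) = 381 \left(11 + 138\right) = 381 \cdot 149 = 56769$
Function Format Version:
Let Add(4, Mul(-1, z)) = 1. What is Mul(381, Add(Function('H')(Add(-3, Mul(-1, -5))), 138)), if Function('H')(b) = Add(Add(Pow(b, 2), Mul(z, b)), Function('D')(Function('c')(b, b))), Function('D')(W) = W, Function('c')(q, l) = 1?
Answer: 56769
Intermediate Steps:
z = 3 (z = Add(4, Mul(-1, 1)) = Add(4, -1) = 3)
Function('H')(b) = Add(1, Pow(b, 2), Mul(3, b)) (Function('H')(b) = Add(Add(Pow(b, 2), Mul(3, b)), 1) = Add(1, Pow(b, 2), Mul(3, b)))
Mul(381, Add(Function('H')(Add(-3, Mul(-1, -5))), 138)) = Mul(381, Add(Add(1, Pow(Add(-3, Mul(-1, -5)), 2), Mul(3, Add(-3, Mul(-1, -5)))), 138)) = Mul(381, Add(Add(1, Pow(Add(-3, 5), 2), Mul(3, Add(-3, 5))), 138)) = Mul(381, Add(Add(1, Pow(2, 2), Mul(3, 2)), 138)) = Mul(381, Add(Add(1, 4, 6), 138)) = Mul(381, Add(11, 138)) = Mul(381, 149) = 56769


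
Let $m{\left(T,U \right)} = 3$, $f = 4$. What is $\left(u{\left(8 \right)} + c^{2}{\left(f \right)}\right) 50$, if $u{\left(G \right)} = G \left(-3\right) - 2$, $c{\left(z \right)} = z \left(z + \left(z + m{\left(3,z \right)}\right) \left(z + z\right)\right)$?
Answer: $2878700$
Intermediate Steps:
$c{\left(z \right)} = z \left(z + 2 z \left(3 + z\right)\right)$ ($c{\left(z \right)} = z \left(z + \left(z + 3\right) \left(z + z\right)\right) = z \left(z + \left(3 + z\right) 2 z\right) = z \left(z + 2 z \left(3 + z\right)\right)$)
$u{\left(G \right)} = -2 - 3 G$ ($u{\left(G \right)} = - 3 G - 2 = -2 - 3 G$)
$\left(u{\left(8 \right)} + c^{2}{\left(f \right)}\right) 50 = \left(\left(-2 - 24\right) + \left(4^{2} \left(7 + 2 \cdot 4\right)\right)^{2}\right) 50 = \left(\left(-2 - 24\right) + \left(16 \left(7 + 8\right)\right)^{2}\right) 50 = \left(-26 + \left(16 \cdot 15\right)^{2}\right) 50 = \left(-26 + 240^{2}\right) 50 = \left(-26 + 57600\right) 50 = 57574 \cdot 50 = 2878700$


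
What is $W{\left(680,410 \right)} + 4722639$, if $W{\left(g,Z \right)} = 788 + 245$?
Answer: $4723672$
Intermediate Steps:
$W{\left(g,Z \right)} = 1033$
$W{\left(680,410 \right)} + 4722639 = 1033 + 4722639 = 4723672$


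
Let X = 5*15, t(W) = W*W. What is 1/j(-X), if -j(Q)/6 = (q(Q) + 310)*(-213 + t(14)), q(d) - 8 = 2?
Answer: 1/32640 ≈ 3.0637e-5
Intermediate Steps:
t(W) = W²
X = 75
q(d) = 10 (q(d) = 8 + 2 = 10)
j(Q) = 32640 (j(Q) = -6*(10 + 310)*(-213 + 14²) = -1920*(-213 + 196) = -1920*(-17) = -6*(-5440) = 32640)
1/j(-X) = 1/32640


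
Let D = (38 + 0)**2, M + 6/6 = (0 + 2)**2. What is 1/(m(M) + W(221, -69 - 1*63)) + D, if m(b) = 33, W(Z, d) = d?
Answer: 142955/99 ≈ 1444.0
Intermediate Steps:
M = 3 (M = -1 + (0 + 2)**2 = -1 + 2**2 = -1 + 4 = 3)
D = 1444 (D = 38**2 = 1444)
1/(m(M) + W(221, -69 - 1*63)) + D = 1/(33 + (-69 - 1*63)) + 1444 = 1/(33 + (-69 - 63)) + 1444 = 1/(33 - 132) + 1444 = 1/(-99) + 1444 = -1/99 + 1444 = 142955/99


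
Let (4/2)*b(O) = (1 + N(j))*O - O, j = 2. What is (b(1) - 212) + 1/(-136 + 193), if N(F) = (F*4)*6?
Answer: -10715/57 ≈ -187.98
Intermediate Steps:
N(F) = 24*F (N(F) = (4*F)*6 = 24*F)
b(O) = 24*O (b(O) = ((1 + 24*2)*O - O)/2 = ((1 + 48)*O - O)/2 = (49*O - O)/2 = (48*O)/2 = 24*O)
(b(1) - 212) + 1/(-136 + 193) = (24*1 - 212) + 1/(-136 + 193) = (24 - 212) + 1/57 = -188 + 1/57 = -10715/57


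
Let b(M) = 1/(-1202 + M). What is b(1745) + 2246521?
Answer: 1219860904/543 ≈ 2.2465e+6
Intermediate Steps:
b(1745) + 2246521 = 1/(-1202 + 1745) + 2246521 = 1/543 + 2246521 = 1219860904/543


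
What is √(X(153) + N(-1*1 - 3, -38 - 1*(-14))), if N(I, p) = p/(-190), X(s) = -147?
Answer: I*√1325535/95 ≈ 12.119*I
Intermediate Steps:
N(I, p) = -p/190 (N(I, p) = p*(-1/190) = -p/190)
√(X(153) + N(-1*1 - 3, -38 - 1*(-14))) = √(-147 - (-38 - 1*(-14))/190) = √(-147 - (-38 + 14)/190) = √(-147 - 1/190*(-24)) = √(-147 + 12/95) = √(-13953/95) = I*√1325535/95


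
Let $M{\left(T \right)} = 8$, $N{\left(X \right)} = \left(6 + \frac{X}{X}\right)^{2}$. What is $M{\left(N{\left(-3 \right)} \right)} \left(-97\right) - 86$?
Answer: $-862$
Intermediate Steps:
$N{\left(X \right)} = 49$ ($N{\left(X \right)} = \left(6 + 1\right)^{2} = 7^{2} = 49$)
$M{\left(N{\left(-3 \right)} \right)} \left(-97\right) - 86 = 8 \left(-97\right) - 86 = -776 - 86 = -862$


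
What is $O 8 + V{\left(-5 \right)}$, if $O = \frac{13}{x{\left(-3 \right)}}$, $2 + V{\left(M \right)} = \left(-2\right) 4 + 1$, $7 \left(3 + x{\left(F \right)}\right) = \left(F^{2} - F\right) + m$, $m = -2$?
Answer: $- \frac{827}{11} \approx -75.182$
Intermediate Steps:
$x{\left(F \right)} = - \frac{23}{7} - \frac{F}{7} + \frac{F^{2}}{7}$ ($x{\left(F \right)} = -3 + \frac{\left(F^{2} - F\right) - 2}{7} = -3 + \frac{-2 + F^{2} - F}{7} = -3 - \left(\frac{2}{7} - \frac{F^{2}}{7} + \frac{F}{7}\right) = - \frac{23}{7} - \frac{F}{7} + \frac{F^{2}}{7}$)
$V{\left(M \right)} = -9$ ($V{\left(M \right)} = -2 + \left(\left(-2\right) 4 + 1\right) = -2 + \left(-8 + 1\right) = -2 - 7 = -9$)
$O = - \frac{91}{11}$ ($O = \frac{13}{- \frac{23}{7} - - \frac{3}{7} + \frac{\left(-3\right)^{2}}{7}} = \frac{13}{- \frac{23}{7} + \frac{3}{7} + \frac{1}{7} \cdot 9} = \frac{13}{- \frac{23}{7} + \frac{3}{7} + \frac{9}{7}} = \frac{13}{- \frac{11}{7}} = 13 \left(- \frac{7}{11}\right) = - \frac{91}{11} \approx -8.2727$)
$O 8 + V{\left(-5 \right)} = \left(- \frac{91}{11}\right) 8 - 9 = - \frac{728}{11} - 9 = - \frac{827}{11}$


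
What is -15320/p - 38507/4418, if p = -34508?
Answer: -315278949/38114086 ≈ -8.2720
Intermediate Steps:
-15320/p - 38507/4418 = -15320/(-34508) - 38507/4418 = -15320*(-1/34508) - 38507*1/4418 = 3830/8627 - 38507/4418 = -315278949/38114086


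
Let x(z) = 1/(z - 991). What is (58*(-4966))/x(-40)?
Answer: 296956868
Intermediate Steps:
x(z) = 1/(-991 + z)
(58*(-4966))/x(-40) = (58*(-4966))/(1/(-991 - 40)) = -288028/(1/(-1031)) = -288028/(-1/1031) = -288028*(-1031) = 296956868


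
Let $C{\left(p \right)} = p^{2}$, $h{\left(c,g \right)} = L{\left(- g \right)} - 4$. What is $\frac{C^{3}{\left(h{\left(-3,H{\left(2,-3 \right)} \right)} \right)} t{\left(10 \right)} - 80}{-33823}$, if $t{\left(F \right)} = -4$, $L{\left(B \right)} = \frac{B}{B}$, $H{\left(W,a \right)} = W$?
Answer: $\frac{2996}{33823} \approx 0.088579$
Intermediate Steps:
$L{\left(B \right)} = 1$
$h{\left(c,g \right)} = -3$ ($h{\left(c,g \right)} = 1 - 4 = -3$)
$\frac{C^{3}{\left(h{\left(-3,H{\left(2,-3 \right)} \right)} \right)} t{\left(10 \right)} - 80}{-33823} = \frac{\left(\left(-3\right)^{2}\right)^{3} \left(-4\right) - 80}{-33823} = \left(9^{3} \left(-4\right) - 80\right) \left(- \frac{1}{33823}\right) = \left(729 \left(-4\right) - 80\right) \left(- \frac{1}{33823}\right) = \left(-2916 - 80\right) \left(- \frac{1}{33823}\right) = \left(-2996\right) \left(- \frac{1}{33823}\right) = \frac{2996}{33823}$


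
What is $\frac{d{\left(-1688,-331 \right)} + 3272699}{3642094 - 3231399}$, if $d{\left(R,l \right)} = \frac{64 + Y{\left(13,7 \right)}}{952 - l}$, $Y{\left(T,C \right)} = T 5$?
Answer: $\frac{4198872946}{526921685} \approx 7.9687$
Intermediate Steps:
$Y{\left(T,C \right)} = 5 T$
$d{\left(R,l \right)} = \frac{129}{952 - l}$ ($d{\left(R,l \right)} = \frac{64 + 5 \cdot 13}{952 - l} = \frac{64 + 65}{952 - l} = \frac{129}{952 - l}$)
$\frac{d{\left(-1688,-331 \right)} + 3272699}{3642094 - 3231399} = \frac{- \frac{129}{-952 - 331} + 3272699}{3642094 - 3231399} = \frac{- \frac{129}{-1283} + 3272699}{410695} = \left(\left(-129\right) \left(- \frac{1}{1283}\right) + 3272699\right) \frac{1}{410695} = \left(\frac{129}{1283} + 3272699\right) \frac{1}{410695} = \frac{4198872946}{1283} \cdot \frac{1}{410695} = \frac{4198872946}{526921685}$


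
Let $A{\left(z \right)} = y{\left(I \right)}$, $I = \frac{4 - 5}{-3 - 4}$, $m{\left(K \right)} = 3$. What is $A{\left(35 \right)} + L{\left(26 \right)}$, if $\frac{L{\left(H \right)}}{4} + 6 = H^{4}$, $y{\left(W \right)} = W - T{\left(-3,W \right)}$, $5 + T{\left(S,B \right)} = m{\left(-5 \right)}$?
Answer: $\frac{12795175}{7} \approx 1.8279 \cdot 10^{6}$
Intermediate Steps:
$T{\left(S,B \right)} = -2$ ($T{\left(S,B \right)} = -5 + 3 = -2$)
$I = \frac{1}{7}$ ($I = - \frac{1}{-7} = \left(-1\right) \left(- \frac{1}{7}\right) = \frac{1}{7} \approx 0.14286$)
$y{\left(W \right)} = 2 + W$ ($y{\left(W \right)} = W - -2 = W + 2 = 2 + W$)
$L{\left(H \right)} = -24 + 4 H^{4}$
$A{\left(z \right)} = \frac{15}{7}$ ($A{\left(z \right)} = 2 + \frac{1}{7} = \frac{15}{7}$)
$A{\left(35 \right)} + L{\left(26 \right)} = \frac{15}{7} - \left(24 - 4 \cdot 26^{4}\right) = \frac{15}{7} + \left(-24 + 4 \cdot 456976\right) = \frac{15}{7} + \left(-24 + 1827904\right) = \frac{15}{7} + 1827880 = \frac{12795175}{7}$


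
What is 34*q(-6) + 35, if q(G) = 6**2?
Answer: 1259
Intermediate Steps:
q(G) = 36
34*q(-6) + 35 = 34*36 + 35 = 1224 + 35 = 1259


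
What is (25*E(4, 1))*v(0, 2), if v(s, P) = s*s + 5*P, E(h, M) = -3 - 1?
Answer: -1000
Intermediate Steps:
E(h, M) = -4
v(s, P) = s² + 5*P
(25*E(4, 1))*v(0, 2) = (25*(-4))*(0² + 5*2) = -100*(0 + 10) = -100*10 = -1000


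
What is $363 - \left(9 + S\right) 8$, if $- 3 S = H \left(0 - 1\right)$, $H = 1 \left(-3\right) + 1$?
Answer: $\frac{889}{3} \approx 296.33$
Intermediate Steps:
$H = -2$ ($H = -3 + 1 = -2$)
$S = - \frac{2}{3}$ ($S = - \frac{\left(-2\right) \left(0 - 1\right)}{3} = - \frac{\left(-2\right) \left(-1\right)}{3} = \left(- \frac{1}{3}\right) 2 = - \frac{2}{3} \approx -0.66667$)
$363 - \left(9 + S\right) 8 = 363 - \left(9 - \frac{2}{3}\right) 8 = 363 - \frac{25}{3} \cdot 8 = 363 - \frac{200}{3} = \frac{889}{3}$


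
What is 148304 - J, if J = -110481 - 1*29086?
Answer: 287871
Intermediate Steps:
J = -139567 (J = -110481 - 29086 = -139567)
148304 - J = 148304 - 1*(-139567) = 148304 + 139567 = 287871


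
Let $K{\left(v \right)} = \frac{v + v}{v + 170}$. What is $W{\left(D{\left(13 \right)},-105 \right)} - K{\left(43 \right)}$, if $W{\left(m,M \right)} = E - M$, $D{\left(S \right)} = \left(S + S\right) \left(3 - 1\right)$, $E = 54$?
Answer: $\frac{33781}{213} \approx 158.6$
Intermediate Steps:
$D{\left(S \right)} = 4 S$ ($D{\left(S \right)} = 2 S 2 = 4 S$)
$W{\left(m,M \right)} = 54 - M$
$K{\left(v \right)} = \frac{2 v}{170 + v}$
$W{\left(D{\left(13 \right)},-105 \right)} - K{\left(43 \right)} = \left(54 - -105\right) - 2 \cdot 43 \frac{1}{170 + 43} = \left(54 + 105\right) - 2 \cdot 43 \cdot \frac{1}{213} = 159 - 2 \cdot 43 \cdot \frac{1}{213} = 159 - \frac{86}{213} = \frac{33781}{213}$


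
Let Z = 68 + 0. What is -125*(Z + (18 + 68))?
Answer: -19250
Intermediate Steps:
Z = 68
-125*(Z + (18 + 68)) = -125*(68 + (18 + 68)) = -125*(68 + 86) = -125*154 = -19250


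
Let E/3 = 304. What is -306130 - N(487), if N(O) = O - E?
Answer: -305705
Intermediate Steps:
E = 912 (E = 3*304 = 912)
N(O) = -912 + O (N(O) = O - 1*912 = O - 912 = -912 + O)
-306130 - N(487) = -306130 - (-912 + 487) = -306130 - 1*(-425) = -306130 + 425 = -305705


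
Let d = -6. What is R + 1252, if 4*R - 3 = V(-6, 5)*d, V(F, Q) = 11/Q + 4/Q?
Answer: 4993/4 ≈ 1248.3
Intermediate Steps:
V(F, Q) = 15/Q
R = -15/4 (R = ¾ + ((15/5)*(-6))/4 = ¾ + ((15*(⅕))*(-6))/4 = ¾ + (3*(-6))/4 = ¾ + (¼)*(-18) = ¾ - 9/2 = -15/4 ≈ -3.7500)
R + 1252 = -15/4 + 1252 = 4993/4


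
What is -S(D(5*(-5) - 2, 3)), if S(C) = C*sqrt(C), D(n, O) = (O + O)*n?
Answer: 1458*I*sqrt(2) ≈ 2061.9*I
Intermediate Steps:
D(n, O) = 2*O*n (D(n, O) = (2*O)*n = 2*O*n)
S(C) = C**(3/2)
-S(D(5*(-5) - 2, 3)) = -(2*3*(5*(-5) - 2))**(3/2) = -(2*3*(-25 - 2))**(3/2) = -(2*3*(-27))**(3/2) = -(-162)**(3/2) = -(-1458)*I*sqrt(2) = 1458*I*sqrt(2)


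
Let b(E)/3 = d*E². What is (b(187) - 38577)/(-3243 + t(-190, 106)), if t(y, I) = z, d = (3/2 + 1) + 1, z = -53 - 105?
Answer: -657195/6802 ≈ -96.618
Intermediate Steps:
z = -158
d = 7/2 (d = (3*(½) + 1) + 1 = (3/2 + 1) + 1 = 5/2 + 1 = 7/2 ≈ 3.5000)
t(y, I) = -158
b(E) = 21*E²/2 (b(E) = 3*(7*E²/2) = 21*E²/2)
(b(187) - 38577)/(-3243 + t(-190, 106)) = ((21/2)*187² - 38577)/(-3243 - 158) = ((21/2)*34969 - 38577)/(-3401) = (734349/2 - 38577)*(-1/3401) = (657195/2)*(-1/3401) = -657195/6802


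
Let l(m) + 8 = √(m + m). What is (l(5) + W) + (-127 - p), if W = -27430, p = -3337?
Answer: -24228 + √10 ≈ -24225.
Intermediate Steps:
l(m) = -8 + √2*√m (l(m) = -8 + √(m + m) = -8 + √(2*m) = -8 + √2*√m)
(l(5) + W) + (-127 - p) = ((-8 + √2*√5) - 27430) + (-127 - 1*(-3337)) = ((-8 + √10) - 27430) + (-127 + 3337) = (-27438 + √10) + 3210 = -24228 + √10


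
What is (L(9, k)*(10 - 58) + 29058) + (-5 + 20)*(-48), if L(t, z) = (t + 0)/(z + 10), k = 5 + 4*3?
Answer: 28322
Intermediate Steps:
k = 17 (k = 5 + 12 = 17)
L(t, z) = t/(10 + z)
(L(9, k)*(10 - 58) + 29058) + (-5 + 20)*(-48) = ((9/(10 + 17))*(10 - 58) + 29058) + (-5 + 20)*(-48) = ((9/27)*(-48) + 29058) + 15*(-48) = ((9*(1/27))*(-48) + 29058) - 720 = ((⅓)*(-48) + 29058) - 720 = (-16 + 29058) - 720 = 29042 - 720 = 28322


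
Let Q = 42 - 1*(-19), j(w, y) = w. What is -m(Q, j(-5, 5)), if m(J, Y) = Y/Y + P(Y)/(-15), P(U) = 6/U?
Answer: -27/25 ≈ -1.0800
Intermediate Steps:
Q = 61 (Q = 42 + 19 = 61)
m(J, Y) = 1 - 2/(5*Y) (m(J, Y) = Y/Y + (6/Y)/(-15) = 1 + (6/Y)*(-1/15) = 1 - 2/(5*Y))
-m(Q, j(-5, 5)) = -(-⅖ - 5)/(-5) = -(-1)*(-27)/(5*5) = -1*27/25 = -27/25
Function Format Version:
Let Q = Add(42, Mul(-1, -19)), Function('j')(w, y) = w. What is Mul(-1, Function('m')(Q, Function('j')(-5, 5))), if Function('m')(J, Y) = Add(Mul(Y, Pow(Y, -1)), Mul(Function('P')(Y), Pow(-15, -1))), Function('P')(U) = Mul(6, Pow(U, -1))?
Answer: Rational(-27, 25) ≈ -1.0800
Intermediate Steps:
Q = 61 (Q = Add(42, 19) = 61)
Function('m')(J, Y) = Add(1, Mul(Rational(-2, 5), Pow(Y, -1))) (Function('m')(J, Y) = Add(Mul(Y, Pow(Y, -1)), Mul(Mul(6, Pow(Y, -1)), Pow(-15, -1))) = Add(1, Mul(Mul(6, Pow(Y, -1)), Rational(-1, 15))) = Add(1, Mul(Rational(-2, 5), Pow(Y, -1))))
Mul(-1, Function('m')(Q, Function('j')(-5, 5))) = Mul(-1, Mul(Pow(-5, -1), Add(Rational(-2, 5), -5))) = Mul(-1, Mul(Rational(-1, 5), Rational(-27, 5))) = Mul(-1, Rational(27, 25)) = Rational(-27, 25)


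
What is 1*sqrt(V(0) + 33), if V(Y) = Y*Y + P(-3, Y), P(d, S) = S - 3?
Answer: sqrt(30) ≈ 5.4772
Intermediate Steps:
P(d, S) = -3 + S
V(Y) = -3 + Y + Y**2 (V(Y) = Y*Y + (-3 + Y) = Y**2 + (-3 + Y) = -3 + Y + Y**2)
1*sqrt(V(0) + 33) = 1*sqrt((-3 + 0 + 0**2) + 33) = 1*sqrt((-3 + 0 + 0) + 33) = 1*sqrt(-3 + 33) = 1*sqrt(30) = sqrt(30)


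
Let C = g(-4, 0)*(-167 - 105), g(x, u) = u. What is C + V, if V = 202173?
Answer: 202173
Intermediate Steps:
C = 0 (C = 0*(-167 - 105) = 0*(-272) = 0)
C + V = 0 + 202173 = 202173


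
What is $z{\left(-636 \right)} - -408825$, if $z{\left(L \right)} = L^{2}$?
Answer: $813321$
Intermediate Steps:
$z{\left(-636 \right)} - -408825 = \left(-636\right)^{2} - -408825 = 404496 + 408825 = 813321$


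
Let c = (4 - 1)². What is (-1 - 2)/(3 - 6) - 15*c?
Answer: -134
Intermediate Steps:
c = 9 (c = 3² = 9)
(-1 - 2)/(3 - 6) - 15*c = (-1 - 2)/(3 - 6) - 15*9 = -3/(-3) - 135 = -3*(-⅓) - 135 = 1 - 135 = -134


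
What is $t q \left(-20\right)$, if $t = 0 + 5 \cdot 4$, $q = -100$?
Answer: $40000$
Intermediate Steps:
$t = 20$ ($t = 0 + 20 = 20$)
$t q \left(-20\right) = 20 \left(-100\right) \left(-20\right) = \left(-2000\right) \left(-20\right) = 40000$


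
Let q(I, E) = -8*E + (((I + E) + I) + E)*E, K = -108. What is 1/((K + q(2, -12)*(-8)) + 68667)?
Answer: 1/65871 ≈ 1.5181e-5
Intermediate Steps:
q(I, E) = -8*E + E*(2*E + 2*I) (q(I, E) = -8*E + (((E + I) + I) + E)*E = -8*E + ((E + 2*I) + E)*E = -8*E + (2*E + 2*I)*E = -8*E + E*(2*E + 2*I))
1/((K + q(2, -12)*(-8)) + 68667) = 1/((-108 + (2*(-12)*(-4 - 12 + 2))*(-8)) + 68667) = 1/((-108 + (2*(-12)*(-14))*(-8)) + 68667) = 1/((-108 + 336*(-8)) + 68667) = 1/((-108 - 2688) + 68667) = 1/(-2796 + 68667) = 1/65871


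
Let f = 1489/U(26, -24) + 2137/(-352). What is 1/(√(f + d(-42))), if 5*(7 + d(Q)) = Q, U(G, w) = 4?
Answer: 4*√67910810/617371 ≈ 0.053393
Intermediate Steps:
f = 128895/352 (f = 1489/4 + 2137/(-352) = 1489*(¼) + 2137*(-1/352) = 1489/4 - 2137/352 = 128895/352 ≈ 366.18)
d(Q) = -7 + Q/5
1/(√(f + d(-42))) = 1/(√(128895/352 + (-7 + (⅕)*(-42)))) = 1/(√(128895/352 + (-7 - 42/5))) = 1/(√(128895/352 - 77/5)) = 1/(√(617371/1760)) = 1/(√67910810/440) = 4*√67910810/617371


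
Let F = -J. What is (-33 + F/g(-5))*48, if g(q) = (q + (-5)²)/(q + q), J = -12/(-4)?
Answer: -1512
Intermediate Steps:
J = 3 (J = -12*(-¼) = 3)
F = -3 (F = -1*3 = -3)
g(q) = (25 + q)/(2*q) (g(q) = (q + 25)/((2*q)) = (25 + q)*(1/(2*q)) = (25 + q)/(2*q))
(-33 + F/g(-5))*48 = (-33 - 3*(-10/(25 - 5)))*48 = (-33 - 3/((½)*(-⅕)*20))*48 = (-33 - 3/(-2))*48 = (-33 - 3*(-½))*48 = (-33 + 3/2)*48 = -63/2*48 = -1512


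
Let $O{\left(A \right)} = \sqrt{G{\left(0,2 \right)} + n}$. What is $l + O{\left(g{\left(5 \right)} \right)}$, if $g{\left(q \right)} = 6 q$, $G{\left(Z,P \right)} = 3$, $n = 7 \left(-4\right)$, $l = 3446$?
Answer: $3446 + 5 i \approx 3446.0 + 5.0 i$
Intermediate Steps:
$n = -28$
$O{\left(A \right)} = 5 i$ ($O{\left(A \right)} = \sqrt{3 - 28} = \sqrt{-25} = 5 i$)
$l + O{\left(g{\left(5 \right)} \right)} = 3446 + 5 i$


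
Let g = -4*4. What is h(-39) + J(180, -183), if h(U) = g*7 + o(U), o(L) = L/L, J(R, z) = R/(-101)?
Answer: -11391/101 ≈ -112.78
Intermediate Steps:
J(R, z) = -R/101 (J(R, z) = R*(-1/101) = -R/101)
o(L) = 1
g = -16
h(U) = -111 (h(U) = -16*7 + 1 = -112 + 1 = -111)
h(-39) + J(180, -183) = -111 - 1/101*180 = -111 - 180/101 = -11391/101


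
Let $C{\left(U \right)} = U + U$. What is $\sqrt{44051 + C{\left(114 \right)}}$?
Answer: $\sqrt{44279} \approx 210.43$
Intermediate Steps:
$C{\left(U \right)} = 2 U$
$\sqrt{44051 + C{\left(114 \right)}} = \sqrt{44051 + 2 \cdot 114} = \sqrt{44051 + 228} = \sqrt{44279}$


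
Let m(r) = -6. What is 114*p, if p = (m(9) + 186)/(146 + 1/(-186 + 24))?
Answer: 3324240/23651 ≈ 140.55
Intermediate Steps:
p = 29160/23651 (p = (-6 + 186)/(146 + 1/(-186 + 24)) = 180/(146 + 1/(-162)) = 180/(146 - 1/162) = 180/(23651/162) = 180*(162/23651) = 29160/23651 ≈ 1.2329)
114*p = 114*(29160/23651) = 3324240/23651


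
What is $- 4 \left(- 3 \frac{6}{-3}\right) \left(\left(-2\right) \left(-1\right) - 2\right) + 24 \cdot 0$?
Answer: $0$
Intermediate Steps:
$- 4 \left(- 3 \frac{6}{-3}\right) \left(\left(-2\right) \left(-1\right) - 2\right) + 24 \cdot 0 = - 4 \left(- 3 \cdot 6 \left(- \frac{1}{3}\right)\right) \left(2 - 2\right) + 0 = - 4 \left(\left(-3\right) \left(-2\right)\right) 0 + 0 = \left(-4\right) 6 \cdot 0 + 0 = \left(-24\right) 0 + 0 = 0 + 0 = 0$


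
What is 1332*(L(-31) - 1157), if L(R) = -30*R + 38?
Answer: -251748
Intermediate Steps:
L(R) = 38 - 30*R
1332*(L(-31) - 1157) = 1332*((38 - 30*(-31)) - 1157) = 1332*((38 + 930) - 1157) = 1332*(968 - 1157) = 1332*(-189) = -251748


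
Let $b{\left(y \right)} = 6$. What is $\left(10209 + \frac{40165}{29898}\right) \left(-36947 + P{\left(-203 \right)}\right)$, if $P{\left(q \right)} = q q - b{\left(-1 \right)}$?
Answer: $\frac{649612106416}{14949} \approx 4.3455 \cdot 10^{7}$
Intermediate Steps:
$P{\left(q \right)} = -6 + q^{2}$ ($P{\left(q \right)} = q q - 6 = q^{2} - 6 = -6 + q^{2}$)
$\left(10209 + \frac{40165}{29898}\right) \left(-36947 + P{\left(-203 \right)}\right) = \left(10209 + \frac{40165}{29898}\right) \left(-36947 - \left(6 - \left(-203\right)^{2}\right)\right) = \left(10209 + 40165 \cdot \frac{1}{29898}\right) \left(-36947 + \left(-6 + 41209\right)\right) = \left(10209 + \frac{40165}{29898}\right) \left(-36947 + 41203\right) = \frac{305268847}{29898} \cdot 4256 = \frac{649612106416}{14949}$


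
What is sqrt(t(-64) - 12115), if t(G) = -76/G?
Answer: 53*I*sqrt(69)/4 ≈ 110.06*I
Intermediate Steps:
sqrt(t(-64) - 12115) = sqrt(-76/(-64) - 12115) = sqrt(-76*(-1/64) - 12115) = sqrt(19/16 - 12115) = sqrt(-193821/16) = 53*I*sqrt(69)/4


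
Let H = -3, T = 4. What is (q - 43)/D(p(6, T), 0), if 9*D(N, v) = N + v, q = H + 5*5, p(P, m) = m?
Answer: -189/4 ≈ -47.250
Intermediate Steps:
q = 22 (q = -3 + 5*5 = -3 + 25 = 22)
D(N, v) = N/9 + v/9 (D(N, v) = (N + v)/9 = N/9 + v/9)
(q - 43)/D(p(6, T), 0) = (22 - 43)/((⅑)*4 + (⅑)*0) = -21/(4/9 + 0) = -21/4/9 = -21*9/4 = -189/4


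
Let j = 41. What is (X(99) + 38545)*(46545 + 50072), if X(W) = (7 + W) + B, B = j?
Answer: 3738304964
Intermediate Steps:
B = 41
X(W) = 48 + W (X(W) = (7 + W) + 41 = 48 + W)
(X(99) + 38545)*(46545 + 50072) = ((48 + 99) + 38545)*(46545 + 50072) = (147 + 38545)*96617 = 38692*96617 = 3738304964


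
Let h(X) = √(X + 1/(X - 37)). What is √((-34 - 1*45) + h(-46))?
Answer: √(-544231 + 83*I*√316977)/83 ≈ 0.38124 + 8.8964*I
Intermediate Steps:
h(X) = √(X + 1/(-37 + X))
√((-34 - 1*45) + h(-46)) = √((-34 - 1*45) + √((1 - 46*(-37 - 46))/(-37 - 46))) = √((-34 - 45) + √((1 - 46*(-83))/(-83))) = √(-79 + √(-(1 + 3818)/83)) = √(-79 + √(-1/83*3819)) = √(-79 + √(-3819/83)) = √(-79 + I*√316977/83)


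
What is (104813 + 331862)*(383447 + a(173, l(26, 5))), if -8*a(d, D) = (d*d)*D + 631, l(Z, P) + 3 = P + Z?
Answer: 973319317775/8 ≈ 1.2166e+11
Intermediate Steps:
l(Z, P) = -3 + P + Z (l(Z, P) = -3 + (P + Z) = -3 + P + Z)
a(d, D) = -631/8 - D*d**2/8 (a(d, D) = -((d*d)*D + 631)/8 = -(d**2*D + 631)/8 = -(D*d**2 + 631)/8 = -(631 + D*d**2)/8 = -631/8 - D*d**2/8)
(104813 + 331862)*(383447 + a(173, l(26, 5))) = (104813 + 331862)*(383447 + (-631/8 - 1/8*(-3 + 5 + 26)*173**2)) = 436675*(383447 + (-631/8 - 1/8*28*29929)) = 436675*(383447 + (-631/8 - 209503/2)) = 436675*(383447 - 838643/8) = 436675*(2228933/8) = 973319317775/8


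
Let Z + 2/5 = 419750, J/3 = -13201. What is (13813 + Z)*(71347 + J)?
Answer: 68815055872/5 ≈ 1.3763e+10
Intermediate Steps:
J = -39603 (J = 3*(-13201) = -39603)
Z = 2098748/5 (Z = -⅖ + 419750 = 2098748/5 ≈ 4.1975e+5)
(13813 + Z)*(71347 + J) = (13813 + 2098748/5)*(71347 - 39603) = (2167813/5)*31744 = 68815055872/5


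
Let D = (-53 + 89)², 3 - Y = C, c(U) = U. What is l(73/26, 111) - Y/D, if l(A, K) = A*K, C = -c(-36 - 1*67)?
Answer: 1313011/4212 ≈ 311.73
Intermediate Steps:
C = 103 (C = -(-36 - 1*67) = -(-36 - 67) = -1*(-103) = 103)
Y = -100 (Y = 3 - 1*103 = 3 - 103 = -100)
D = 1296 (D = 36² = 1296)
l(73/26, 111) - Y/D = (73/26)*111 - (-100)/1296 = (73*(1/26))*111 - (-100)/1296 = (73/26)*111 - 1*(-25/324) = 8103/26 + 25/324 = 1313011/4212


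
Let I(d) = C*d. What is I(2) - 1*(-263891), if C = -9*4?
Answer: 263819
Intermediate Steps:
C = -36
I(d) = -36*d
I(2) - 1*(-263891) = -36*2 - 1*(-263891) = -72 + 263891 = 263819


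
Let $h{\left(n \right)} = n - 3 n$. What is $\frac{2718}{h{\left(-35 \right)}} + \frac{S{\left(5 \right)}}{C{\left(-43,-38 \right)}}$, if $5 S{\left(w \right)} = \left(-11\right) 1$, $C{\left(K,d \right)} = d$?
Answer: $\frac{51719}{1330} \approx 38.886$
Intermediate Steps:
$h{\left(n \right)} = - 2 n$
$S{\left(w \right)} = - \frac{11}{5}$ ($S{\left(w \right)} = \frac{\left(-11\right) 1}{5} = \frac{1}{5} \left(-11\right) = - \frac{11}{5}$)
$\frac{2718}{h{\left(-35 \right)}} + \frac{S{\left(5 \right)}}{C{\left(-43,-38 \right)}} = \frac{2718}{\left(-2\right) \left(-35\right)} - \frac{11}{5 \left(-38\right)} = \frac{2718}{70} - - \frac{11}{190} = 2718 \cdot \frac{1}{70} + \frac{11}{190} = \frac{1359}{35} + \frac{11}{190} = \frac{51719}{1330}$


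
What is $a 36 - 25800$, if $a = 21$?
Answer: $-25044$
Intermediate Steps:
$a 36 - 25800 = 21 \cdot 36 - 25800 = 756 - 25800 = -25044$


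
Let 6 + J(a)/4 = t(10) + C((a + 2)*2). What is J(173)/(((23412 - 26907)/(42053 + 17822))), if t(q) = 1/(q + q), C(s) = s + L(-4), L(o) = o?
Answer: -5429465/233 ≈ -23302.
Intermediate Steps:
C(s) = -4 + s (C(s) = s - 4 = -4 + s)
t(q) = 1/(2*q)
J(a) = -119/5 + 8*a (J(a) = -24 + 4*((½)/10 + (-4 + (a + 2)*2)) = -24 + 4*((½)*(⅒) + (-4 + (2 + a)*2)) = -24 + 4*(1/20 + (-4 + (4 + 2*a))) = -24 + 4*(1/20 + 2*a) = -24 + (⅕ + 8*a) = -119/5 + 8*a)
J(173)/(((23412 - 26907)/(42053 + 17822))) = (-119/5 + 8*173)/(((23412 - 26907)/(42053 + 17822))) = (-119/5 + 1384)/((-3495/59875)) = 6801/(5*((-3495*1/59875))) = 6801/(5*(-699/11975)) = (6801/5)*(-11975/699) = -5429465/233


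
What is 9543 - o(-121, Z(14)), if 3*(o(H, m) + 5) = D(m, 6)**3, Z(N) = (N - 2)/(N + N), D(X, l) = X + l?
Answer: 3244589/343 ≈ 9459.4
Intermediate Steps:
Z(N) = (-2 + N)/(2*N) (Z(N) = (-2 + N)/((2*N)) = (-2 + N)*(1/(2*N)) = (-2 + N)/(2*N))
o(H, m) = -5 + (6 + m)**3/3 (o(H, m) = -5 + (m + 6)**3/3 = -5 + (6 + m)**3/3)
9543 - o(-121, Z(14)) = 9543 - (-5 + (6 + (1/2)*(-2 + 14)/14)**3/3) = 9543 - (-5 + (6 + (1/2)*(1/14)*12)**3/3) = 9543 - (-5 + (6 + 3/7)**3/3) = 9543 - (-5 + (45/7)**3/3) = 9543 - (-5 + (1/3)*(91125/343)) = 9543 - (-5 + 30375/343) = 9543 - 1*28660/343 = 9543 - 28660/343 = 3244589/343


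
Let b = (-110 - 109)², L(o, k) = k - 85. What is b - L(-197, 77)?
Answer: 47969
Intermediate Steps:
L(o, k) = -85 + k
b = 47961 (b = (-219)² = 47961)
b - L(-197, 77) = 47961 - (-85 + 77) = 47961 - 1*(-8) = 47961 + 8 = 47969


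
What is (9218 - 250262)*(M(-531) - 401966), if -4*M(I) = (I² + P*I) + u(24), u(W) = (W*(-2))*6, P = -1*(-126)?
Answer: 109833566691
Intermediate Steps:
P = 126
u(W) = -12*W (u(W) = -2*W*6 = -12*W)
M(I) = 72 - 63*I/2 - I²/4 (M(I) = -((I² + 126*I) - 12*24)/4 = -((I² + 126*I) - 288)/4 = -(-288 + I² + 126*I)/4 = 72 - 63*I/2 - I²/4)
(9218 - 250262)*(M(-531) - 401966) = (9218 - 250262)*((72 - 63/2*(-531) - ¼*(-531)²) - 401966) = -241044*((72 + 33453/2 - ¼*281961) - 401966) = -241044*((72 + 33453/2 - 281961/4) - 401966) = -241044*(-214767/4 - 401966) = -241044*(-1822631/4) = 109833566691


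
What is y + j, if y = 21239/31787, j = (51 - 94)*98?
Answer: -133929179/31787 ≈ -4213.3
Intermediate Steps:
j = -4214 (j = -43*98 = -4214)
y = 21239/31787 (y = 21239*(1/31787) = 21239/31787 ≈ 0.66817)
y + j = 21239/31787 - 4214 = -133929179/31787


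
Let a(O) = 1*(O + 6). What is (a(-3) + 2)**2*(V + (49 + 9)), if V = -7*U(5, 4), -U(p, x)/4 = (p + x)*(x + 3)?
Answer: 45550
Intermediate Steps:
U(p, x) = -4*(3 + x)*(p + x) (U(p, x) = -4*(p + x)*(x + 3) = -4*(p + x)*(3 + x) = -4*(3 + x)*(p + x))
a(O) = 6 + O (a(O) = 1*(6 + O) = 6 + O)
V = 1764 (V = -7*(-12*5 - 12*4 - 4*4**2 - 4*5*4) = -7*(-60 - 48 - 4*16 - 80) = -7*(-60 - 48 - 64 - 80) = -7*(-252) = 1764)
(a(-3) + 2)**2*(V + (49 + 9)) = ((6 - 3) + 2)**2*(1764 + (49 + 9)) = (3 + 2)**2*(1764 + 58) = 5**2*1822 = 25*1822 = 45550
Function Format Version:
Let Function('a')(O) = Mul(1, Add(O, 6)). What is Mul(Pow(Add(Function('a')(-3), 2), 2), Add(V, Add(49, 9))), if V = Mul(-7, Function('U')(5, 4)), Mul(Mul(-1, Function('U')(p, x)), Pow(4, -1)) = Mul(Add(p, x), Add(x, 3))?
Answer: 45550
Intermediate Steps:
Function('U')(p, x) = Mul(-4, Add(3, x), Add(p, x)) (Function('U')(p, x) = Mul(-4, Mul(Add(p, x), Add(x, 3))) = Mul(-4, Mul(Add(p, x), Add(3, x))) = Mul(-4, Mul(Add(3, x), Add(p, x))) = Mul(-4, Add(3, x), Add(p, x)))
Function('a')(O) = Add(6, O) (Function('a')(O) = Mul(1, Add(6, O)) = Add(6, O))
V = 1764 (V = Mul(-7, Add(Mul(-12, 5), Mul(-12, 4), Mul(-4, Pow(4, 2)), Mul(-4, 5, 4))) = Mul(-7, Add(-60, -48, Mul(-4, 16), -80)) = Mul(-7, Add(-60, -48, -64, -80)) = Mul(-7, -252) = 1764)
Mul(Pow(Add(Function('a')(-3), 2), 2), Add(V, Add(49, 9))) = Mul(Pow(Add(Add(6, -3), 2), 2), Add(1764, Add(49, 9))) = Mul(Pow(Add(3, 2), 2), Add(1764, 58)) = Mul(Pow(5, 2), 1822) = Mul(25, 1822) = 45550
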